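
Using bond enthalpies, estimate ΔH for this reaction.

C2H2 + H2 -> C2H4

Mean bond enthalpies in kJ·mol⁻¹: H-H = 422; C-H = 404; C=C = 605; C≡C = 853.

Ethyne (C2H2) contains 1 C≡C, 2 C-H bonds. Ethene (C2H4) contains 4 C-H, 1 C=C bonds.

Bonds broken (reactants):
  C≡C: 1 × 853 = 853
  C-H: 2 × 404 = 808
  H-H: 1 × 422 = 422
  Σ(broken) = 2083 kJ
Bonds formed (products):
  C-H: 4 × 404 = 1616
  C=C: 1 × 605 = 605
  Σ(formed) = 2221 kJ
ΔH = Σ(broken) − Σ(formed) = 2083 − 2221 = −138 kJ

ΔH ≈ −138 kJ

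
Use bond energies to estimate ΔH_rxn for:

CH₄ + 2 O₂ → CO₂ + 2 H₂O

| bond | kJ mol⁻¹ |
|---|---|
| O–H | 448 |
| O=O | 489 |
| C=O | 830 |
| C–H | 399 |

ΔH ≈ −878 kJ

Bonds broken (reactants):
  C–H: 4 × 399 = 1596
  O=O: 2 × 489 = 978
  Σ(broken) = 2574 kJ
Bonds formed (products):
  C=O: 2 × 830 = 1660
  O–H: 4 × 448 = 1792
  Σ(formed) = 3452 kJ
ΔH = Σ(broken) − Σ(formed) = 2574 − 3452 = −878 kJ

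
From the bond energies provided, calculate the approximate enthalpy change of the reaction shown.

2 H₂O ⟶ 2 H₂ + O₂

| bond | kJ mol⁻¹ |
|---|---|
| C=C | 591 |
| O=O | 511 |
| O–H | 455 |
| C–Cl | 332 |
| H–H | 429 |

ΔH ≈ +451 kJ

Bonds broken (reactants):
  O–H: 4 × 455 = 1820
  Σ(broken) = 1820 kJ
Bonds formed (products):
  H–H: 2 × 429 = 858
  O=O: 1 × 511 = 511
  Σ(formed) = 1369 kJ
ΔH = Σ(broken) − Σ(formed) = 1820 − 1369 = +451 kJ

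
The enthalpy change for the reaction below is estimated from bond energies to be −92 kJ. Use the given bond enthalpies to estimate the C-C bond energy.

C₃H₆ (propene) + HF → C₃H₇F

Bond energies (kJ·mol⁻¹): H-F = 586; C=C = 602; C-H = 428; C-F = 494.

D(C-C) ≈ 358 kJ/mol

Let D be the C-C bond energy.
Σ(broken) = 1×D + 6×428 + 1×602 + 1×586 = 3756 + D
Σ(formed) = 2×D + 1×494 + 7×428 = 3490 + 2D
ΔH = Σ(broken) − Σ(formed) = (3756 + D) − (3490 + 2D) = +266 − D
Setting this equal to −92 kJ gives D = 358 kJ/mol.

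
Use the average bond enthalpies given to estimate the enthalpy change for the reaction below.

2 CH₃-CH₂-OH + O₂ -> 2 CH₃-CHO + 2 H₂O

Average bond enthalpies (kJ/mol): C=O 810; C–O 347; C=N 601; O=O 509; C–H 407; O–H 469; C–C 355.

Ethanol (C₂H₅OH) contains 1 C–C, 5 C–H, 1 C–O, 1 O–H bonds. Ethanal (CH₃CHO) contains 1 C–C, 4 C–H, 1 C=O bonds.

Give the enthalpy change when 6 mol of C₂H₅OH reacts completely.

ΔH = −1623 kJ

Bonds broken (reactants):
  C–C: 2 × 355 = 710
  C–H: 10 × 407 = 4070
  C–O: 2 × 347 = 694
  O–H: 2 × 469 = 938
  O=O: 1 × 509 = 509
  Σ(broken) = 6921 kJ
Bonds formed (products):
  C–C: 2 × 355 = 710
  C–H: 8 × 407 = 3256
  C=O: 2 × 810 = 1620
  O–H: 4 × 469 = 1876
  Σ(formed) = 7462 kJ
ΔH = Σ(broken) − Σ(formed) = 6921 − 7462 = −541 kJ
For 3× the reaction as written: 3 × (−541) = −1623 kJ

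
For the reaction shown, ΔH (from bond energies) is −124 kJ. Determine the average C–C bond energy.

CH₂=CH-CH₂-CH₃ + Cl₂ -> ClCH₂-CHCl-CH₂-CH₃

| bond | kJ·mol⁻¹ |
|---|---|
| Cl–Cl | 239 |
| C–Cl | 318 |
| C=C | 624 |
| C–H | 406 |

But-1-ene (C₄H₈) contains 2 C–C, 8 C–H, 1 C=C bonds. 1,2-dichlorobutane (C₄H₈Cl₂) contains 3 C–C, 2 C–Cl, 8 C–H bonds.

D(C–C) ≈ 351 kJ/mol

Let D be the C–C bond energy.
Σ(broken) = 2×D + 8×406 + 1×624 + 1×239 = 4111 + 2D
Σ(formed) = 3×D + 2×318 + 8×406 = 3884 + 3D
ΔH = Σ(broken) − Σ(formed) = (4111 + 2D) − (3884 + 3D) = +227 − D
Setting this equal to −124 kJ gives D = 351 kJ/mol.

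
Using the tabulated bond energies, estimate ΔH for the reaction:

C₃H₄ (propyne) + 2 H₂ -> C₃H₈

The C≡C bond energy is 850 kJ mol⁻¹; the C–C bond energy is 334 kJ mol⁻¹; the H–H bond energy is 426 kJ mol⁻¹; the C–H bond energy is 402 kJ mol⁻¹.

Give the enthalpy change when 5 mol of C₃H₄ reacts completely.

Bonds broken (reactants):
  C≡C: 1 × 850 = 850
  C–C: 1 × 334 = 334
  C–H: 4 × 402 = 1608
  H–H: 2 × 426 = 852
  Σ(broken) = 3644 kJ
Bonds formed (products):
  C–C: 2 × 334 = 668
  C–H: 8 × 402 = 3216
  Σ(formed) = 3884 kJ
ΔH = Σ(broken) − Σ(formed) = 3644 − 3884 = −240 kJ
For 5× the reaction as written: 5 × (−240) = −1200 kJ

ΔH = −1200 kJ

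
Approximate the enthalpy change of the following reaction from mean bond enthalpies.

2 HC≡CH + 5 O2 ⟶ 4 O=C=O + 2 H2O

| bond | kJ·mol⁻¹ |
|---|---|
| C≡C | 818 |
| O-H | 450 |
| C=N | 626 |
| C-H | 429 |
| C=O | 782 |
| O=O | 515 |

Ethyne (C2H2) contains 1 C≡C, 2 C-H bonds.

ΔH ≈ −2129 kJ

Bonds broken (reactants):
  C≡C: 2 × 818 = 1636
  C-H: 4 × 429 = 1716
  O=O: 5 × 515 = 2575
  Σ(broken) = 5927 kJ
Bonds formed (products):
  C=O: 8 × 782 = 6256
  O-H: 4 × 450 = 1800
  Σ(formed) = 8056 kJ
ΔH = Σ(broken) − Σ(formed) = 5927 − 8056 = −2129 kJ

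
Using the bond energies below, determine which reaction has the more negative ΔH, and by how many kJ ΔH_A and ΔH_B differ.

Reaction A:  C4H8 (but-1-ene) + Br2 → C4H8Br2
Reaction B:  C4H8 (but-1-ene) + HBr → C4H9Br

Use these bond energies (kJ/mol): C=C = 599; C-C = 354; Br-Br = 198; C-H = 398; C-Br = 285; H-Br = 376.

Reaction A:
  Bonds broken (reactants):
    Br-Br: 1 × 198 = 198
    C-C: 2 × 354 = 708
    C-H: 8 × 398 = 3184
    C=C: 1 × 599 = 599
    Σ(broken) = 4689 kJ
  Bonds formed (products):
    C-Br: 2 × 285 = 570
    C-C: 3 × 354 = 1062
    C-H: 8 × 398 = 3184
    Σ(formed) = 4816 kJ
  ΔH_A = 4689 − 4816 = −127 kJ
Reaction B:
  Bonds broken (reactants):
    C-C: 2 × 354 = 708
    C-H: 8 × 398 = 3184
    C=C: 1 × 599 = 599
    H-Br: 1 × 376 = 376
    Σ(broken) = 4867 kJ
  Bonds formed (products):
    C-Br: 1 × 285 = 285
    C-C: 3 × 354 = 1062
    C-H: 9 × 398 = 3582
    Σ(formed) = 4929 kJ
  ΔH_B = 4867 − 4929 = −62 kJ
ΔH_A − ΔH_B = −65 kJ, so reaction A has the more negative ΔH; |ΔH_A − ΔH_B| = 65 kJ.

Reaction A, by 65 kJ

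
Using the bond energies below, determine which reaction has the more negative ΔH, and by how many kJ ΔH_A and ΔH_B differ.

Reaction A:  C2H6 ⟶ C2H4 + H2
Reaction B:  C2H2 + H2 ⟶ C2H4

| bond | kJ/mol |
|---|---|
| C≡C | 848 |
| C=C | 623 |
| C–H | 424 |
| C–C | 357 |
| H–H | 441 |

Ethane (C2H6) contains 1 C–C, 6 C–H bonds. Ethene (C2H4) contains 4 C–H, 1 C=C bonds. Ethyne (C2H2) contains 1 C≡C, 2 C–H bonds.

Reaction A:
  Bonds broken (reactants):
    C–C: 1 × 357 = 357
    C–H: 6 × 424 = 2544
    Σ(broken) = 2901 kJ
  Bonds formed (products):
    C–H: 4 × 424 = 1696
    C=C: 1 × 623 = 623
    H–H: 1 × 441 = 441
    Σ(formed) = 2760 kJ
  ΔH_A = 2901 − 2760 = +141 kJ
Reaction B:
  Bonds broken (reactants):
    C≡C: 1 × 848 = 848
    C–H: 2 × 424 = 848
    H–H: 1 × 441 = 441
    Σ(broken) = 2137 kJ
  Bonds formed (products):
    C–H: 4 × 424 = 1696
    C=C: 1 × 623 = 623
    Σ(formed) = 2319 kJ
  ΔH_B = 2137 − 2319 = −182 kJ
ΔH_A − ΔH_B = +323 kJ, so reaction B has the more negative ΔH; |ΔH_A − ΔH_B| = 323 kJ.

Reaction B, by 323 kJ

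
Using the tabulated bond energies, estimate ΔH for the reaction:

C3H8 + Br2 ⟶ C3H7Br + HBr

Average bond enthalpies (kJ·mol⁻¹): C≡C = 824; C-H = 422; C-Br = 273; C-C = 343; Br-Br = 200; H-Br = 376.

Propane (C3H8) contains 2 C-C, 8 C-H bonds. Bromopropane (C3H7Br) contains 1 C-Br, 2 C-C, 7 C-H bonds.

Bonds broken (reactants):
  Br-Br: 1 × 200 = 200
  C-C: 2 × 343 = 686
  C-H: 8 × 422 = 3376
  Σ(broken) = 4262 kJ
Bonds formed (products):
  C-Br: 1 × 273 = 273
  C-C: 2 × 343 = 686
  C-H: 7 × 422 = 2954
  H-Br: 1 × 376 = 376
  Σ(formed) = 4289 kJ
ΔH = Σ(broken) − Σ(formed) = 4262 − 4289 = −27 kJ

ΔH ≈ −27 kJ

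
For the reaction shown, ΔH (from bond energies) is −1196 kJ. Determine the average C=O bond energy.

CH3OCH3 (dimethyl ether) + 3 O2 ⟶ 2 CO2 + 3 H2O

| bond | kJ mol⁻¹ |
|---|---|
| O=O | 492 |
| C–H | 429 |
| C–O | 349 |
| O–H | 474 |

Let D be the C=O bond energy.
Σ(broken) = 6×429 + 2×349 + 3×492 = 4748
Σ(formed) = 4×D + 6×474 = 2844 + 4D
ΔH = Σ(broken) − Σ(formed) = (4748) − (2844 + 4D) = +1904 − 4D
Setting this equal to −1196 kJ gives 4D = 3100, so D = 775 kJ/mol.

D(C=O) ≈ 775 kJ/mol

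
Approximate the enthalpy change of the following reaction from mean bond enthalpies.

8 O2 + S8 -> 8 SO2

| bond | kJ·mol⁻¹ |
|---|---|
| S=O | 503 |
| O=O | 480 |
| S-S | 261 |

ΔH ≈ −2120 kJ

Bonds broken (reactants):
  O=O: 8 × 480 = 3840
  S-S: 8 × 261 = 2088
  Σ(broken) = 5928 kJ
Bonds formed (products):
  S=O: 16 × 503 = 8048
  Σ(formed) = 8048 kJ
ΔH = Σ(broken) − Σ(formed) = 5928 − 8048 = −2120 kJ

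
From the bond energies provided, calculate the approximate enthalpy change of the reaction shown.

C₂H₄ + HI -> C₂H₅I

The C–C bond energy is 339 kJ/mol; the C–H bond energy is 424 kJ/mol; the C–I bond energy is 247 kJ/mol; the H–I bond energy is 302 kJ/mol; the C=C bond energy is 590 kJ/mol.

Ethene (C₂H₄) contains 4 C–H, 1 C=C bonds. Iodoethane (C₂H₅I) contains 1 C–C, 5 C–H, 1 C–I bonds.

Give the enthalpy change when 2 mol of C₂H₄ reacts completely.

Bonds broken (reactants):
  C–H: 4 × 424 = 1696
  C=C: 1 × 590 = 590
  H–I: 1 × 302 = 302
  Σ(broken) = 2588 kJ
Bonds formed (products):
  C–C: 1 × 339 = 339
  C–H: 5 × 424 = 2120
  C–I: 1 × 247 = 247
  Σ(formed) = 2706 kJ
ΔH = Σ(broken) − Σ(formed) = 2588 − 2706 = −118 kJ
For 2× the reaction as written: 2 × (−118) = −236 kJ

ΔH = −236 kJ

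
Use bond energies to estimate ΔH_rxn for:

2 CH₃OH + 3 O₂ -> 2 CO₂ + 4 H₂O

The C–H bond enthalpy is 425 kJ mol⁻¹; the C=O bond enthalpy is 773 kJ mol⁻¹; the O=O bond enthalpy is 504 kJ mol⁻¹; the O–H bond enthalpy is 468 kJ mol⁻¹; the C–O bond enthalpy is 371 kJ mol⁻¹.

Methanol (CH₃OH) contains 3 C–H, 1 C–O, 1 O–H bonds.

ΔH ≈ −1096 kJ

Bonds broken (reactants):
  C–H: 6 × 425 = 2550
  C–O: 2 × 371 = 742
  O–H: 2 × 468 = 936
  O=O: 3 × 504 = 1512
  Σ(broken) = 5740 kJ
Bonds formed (products):
  C=O: 4 × 773 = 3092
  O–H: 8 × 468 = 3744
  Σ(formed) = 6836 kJ
ΔH = Σ(broken) − Σ(formed) = 5740 − 6836 = −1096 kJ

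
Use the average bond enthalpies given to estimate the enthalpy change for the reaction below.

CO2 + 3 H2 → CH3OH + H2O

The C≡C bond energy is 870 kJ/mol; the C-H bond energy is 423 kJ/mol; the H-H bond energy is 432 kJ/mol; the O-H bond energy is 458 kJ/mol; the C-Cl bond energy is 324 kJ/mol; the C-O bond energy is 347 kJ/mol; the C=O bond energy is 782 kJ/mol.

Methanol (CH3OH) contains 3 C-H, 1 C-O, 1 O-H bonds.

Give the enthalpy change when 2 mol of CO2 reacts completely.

Bonds broken (reactants):
  C=O: 2 × 782 = 1564
  H-H: 3 × 432 = 1296
  Σ(broken) = 2860 kJ
Bonds formed (products):
  C-H: 3 × 423 = 1269
  C-O: 1 × 347 = 347
  O-H: 3 × 458 = 1374
  Σ(formed) = 2990 kJ
ΔH = Σ(broken) − Σ(formed) = 2860 − 2990 = −130 kJ
For 2× the reaction as written: 2 × (−130) = −260 kJ

ΔH = −260 kJ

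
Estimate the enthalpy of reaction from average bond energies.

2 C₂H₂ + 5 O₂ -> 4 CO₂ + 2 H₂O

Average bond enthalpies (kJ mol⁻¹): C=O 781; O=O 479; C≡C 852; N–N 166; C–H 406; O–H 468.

Bonds broken (reactants):
  C≡C: 2 × 852 = 1704
  C–H: 4 × 406 = 1624
  O=O: 5 × 479 = 2395
  Σ(broken) = 5723 kJ
Bonds formed (products):
  C=O: 8 × 781 = 6248
  O–H: 4 × 468 = 1872
  Σ(formed) = 8120 kJ
ΔH = Σ(broken) − Σ(formed) = 5723 − 8120 = −2397 kJ

ΔH ≈ −2397 kJ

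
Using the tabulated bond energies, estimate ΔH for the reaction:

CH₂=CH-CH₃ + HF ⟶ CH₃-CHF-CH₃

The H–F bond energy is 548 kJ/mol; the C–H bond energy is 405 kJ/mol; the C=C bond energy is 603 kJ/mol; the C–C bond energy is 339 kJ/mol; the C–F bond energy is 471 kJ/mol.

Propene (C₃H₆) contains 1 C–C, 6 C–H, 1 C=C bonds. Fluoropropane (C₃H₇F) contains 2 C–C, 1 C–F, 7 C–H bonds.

ΔH ≈ −64 kJ

Bonds broken (reactants):
  C–C: 1 × 339 = 339
  C–H: 6 × 405 = 2430
  C=C: 1 × 603 = 603
  H–F: 1 × 548 = 548
  Σ(broken) = 3920 kJ
Bonds formed (products):
  C–C: 2 × 339 = 678
  C–F: 1 × 471 = 471
  C–H: 7 × 405 = 2835
  Σ(formed) = 3984 kJ
ΔH = Σ(broken) − Σ(formed) = 3920 − 3984 = −64 kJ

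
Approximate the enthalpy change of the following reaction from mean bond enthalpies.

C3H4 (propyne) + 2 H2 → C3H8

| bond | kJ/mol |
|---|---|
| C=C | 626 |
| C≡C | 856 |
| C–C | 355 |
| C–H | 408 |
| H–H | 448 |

ΔH ≈ −235 kJ

Bonds broken (reactants):
  C≡C: 1 × 856 = 856
  C–C: 1 × 355 = 355
  C–H: 4 × 408 = 1632
  H–H: 2 × 448 = 896
  Σ(broken) = 3739 kJ
Bonds formed (products):
  C–C: 2 × 355 = 710
  C–H: 8 × 408 = 3264
  Σ(formed) = 3974 kJ
ΔH = Σ(broken) − Σ(formed) = 3739 − 3974 = −235 kJ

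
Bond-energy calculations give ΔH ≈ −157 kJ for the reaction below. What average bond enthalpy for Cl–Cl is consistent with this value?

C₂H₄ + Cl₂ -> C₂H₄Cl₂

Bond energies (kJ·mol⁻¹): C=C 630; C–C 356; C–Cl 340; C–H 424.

D(Cl–Cl) ≈ 249 kJ/mol

Let D be the Cl–Cl bond energy.
Σ(broken) = 4×424 + 1×630 + 1×D = 2326 + D
Σ(formed) = 1×356 + 2×340 + 4×424 = 2732
ΔH = Σ(broken) − Σ(formed) = (2326 + D) − (2732) = −406 + D
Setting this equal to −157 kJ gives D = 249 kJ/mol.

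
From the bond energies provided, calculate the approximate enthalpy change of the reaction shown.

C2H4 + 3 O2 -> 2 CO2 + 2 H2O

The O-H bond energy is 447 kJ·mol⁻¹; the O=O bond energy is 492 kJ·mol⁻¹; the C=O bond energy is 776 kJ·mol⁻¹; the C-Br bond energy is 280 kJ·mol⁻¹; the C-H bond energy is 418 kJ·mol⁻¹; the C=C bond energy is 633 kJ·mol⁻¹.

ΔH ≈ −1111 kJ

Bonds broken (reactants):
  C-H: 4 × 418 = 1672
  C=C: 1 × 633 = 633
  O=O: 3 × 492 = 1476
  Σ(broken) = 3781 kJ
Bonds formed (products):
  C=O: 4 × 776 = 3104
  O-H: 4 × 447 = 1788
  Σ(formed) = 4892 kJ
ΔH = Σ(broken) − Σ(formed) = 3781 − 4892 = −1111 kJ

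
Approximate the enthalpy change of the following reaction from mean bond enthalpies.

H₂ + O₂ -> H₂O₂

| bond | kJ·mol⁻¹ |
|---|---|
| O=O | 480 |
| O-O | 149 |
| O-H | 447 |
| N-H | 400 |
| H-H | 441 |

Bonds broken (reactants):
  H-H: 1 × 441 = 441
  O=O: 1 × 480 = 480
  Σ(broken) = 921 kJ
Bonds formed (products):
  O-H: 2 × 447 = 894
  O-O: 1 × 149 = 149
  Σ(formed) = 1043 kJ
ΔH = Σ(broken) − Σ(formed) = 921 − 1043 = −122 kJ

ΔH ≈ −122 kJ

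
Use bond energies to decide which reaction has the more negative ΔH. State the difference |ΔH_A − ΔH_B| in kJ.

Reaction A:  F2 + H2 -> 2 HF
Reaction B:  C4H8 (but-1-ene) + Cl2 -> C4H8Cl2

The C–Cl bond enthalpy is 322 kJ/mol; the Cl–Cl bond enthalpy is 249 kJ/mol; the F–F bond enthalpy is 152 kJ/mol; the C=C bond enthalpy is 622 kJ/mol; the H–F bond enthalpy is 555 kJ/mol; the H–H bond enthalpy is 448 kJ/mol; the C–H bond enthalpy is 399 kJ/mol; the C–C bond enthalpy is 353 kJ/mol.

Reaction A:
  Bonds broken (reactants):
    F–F: 1 × 152 = 152
    H–H: 1 × 448 = 448
    Σ(broken) = 600 kJ
  Bonds formed (products):
    H–F: 2 × 555 = 1110
    Σ(formed) = 1110 kJ
  ΔH_A = 600 − 1110 = −510 kJ
Reaction B:
  Bonds broken (reactants):
    C–C: 2 × 353 = 706
    C–H: 8 × 399 = 3192
    C=C: 1 × 622 = 622
    Cl–Cl: 1 × 249 = 249
    Σ(broken) = 4769 kJ
  Bonds formed (products):
    C–C: 3 × 353 = 1059
    C–Cl: 2 × 322 = 644
    C–H: 8 × 399 = 3192
    Σ(formed) = 4895 kJ
  ΔH_B = 4769 − 4895 = −126 kJ
ΔH_A − ΔH_B = −384 kJ, so reaction A has the more negative ΔH; |ΔH_A − ΔH_B| = 384 kJ.

Reaction A, by 384 kJ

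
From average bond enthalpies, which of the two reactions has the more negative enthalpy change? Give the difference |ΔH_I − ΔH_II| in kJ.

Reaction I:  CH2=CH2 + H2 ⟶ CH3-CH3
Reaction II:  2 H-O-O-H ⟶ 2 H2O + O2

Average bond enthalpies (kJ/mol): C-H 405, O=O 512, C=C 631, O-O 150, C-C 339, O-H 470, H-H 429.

Reaction II, by 123 kJ

Reaction I:
  Bonds broken (reactants):
    C-H: 4 × 405 = 1620
    C=C: 1 × 631 = 631
    H-H: 1 × 429 = 429
    Σ(broken) = 2680 kJ
  Bonds formed (products):
    C-C: 1 × 339 = 339
    C-H: 6 × 405 = 2430
    Σ(formed) = 2769 kJ
  ΔH_I = 2680 − 2769 = −89 kJ
Reaction II:
  Bonds broken (reactants):
    O-H: 4 × 470 = 1880
    O-O: 2 × 150 = 300
    Σ(broken) = 2180 kJ
  Bonds formed (products):
    O-H: 4 × 470 = 1880
    O=O: 1 × 512 = 512
    Σ(formed) = 2392 kJ
  ΔH_II = 2180 − 2392 = −212 kJ
ΔH_I − ΔH_II = +123 kJ, so reaction II has the more negative ΔH; |ΔH_I − ΔH_II| = 123 kJ.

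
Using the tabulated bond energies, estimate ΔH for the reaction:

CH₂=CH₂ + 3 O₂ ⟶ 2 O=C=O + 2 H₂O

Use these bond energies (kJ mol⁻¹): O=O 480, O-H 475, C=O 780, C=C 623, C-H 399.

ΔH ≈ −1361 kJ

Bonds broken (reactants):
  C-H: 4 × 399 = 1596
  C=C: 1 × 623 = 623
  O=O: 3 × 480 = 1440
  Σ(broken) = 3659 kJ
Bonds formed (products):
  C=O: 4 × 780 = 3120
  O-H: 4 × 475 = 1900
  Σ(formed) = 5020 kJ
ΔH = Σ(broken) − Σ(formed) = 3659 − 5020 = −1361 kJ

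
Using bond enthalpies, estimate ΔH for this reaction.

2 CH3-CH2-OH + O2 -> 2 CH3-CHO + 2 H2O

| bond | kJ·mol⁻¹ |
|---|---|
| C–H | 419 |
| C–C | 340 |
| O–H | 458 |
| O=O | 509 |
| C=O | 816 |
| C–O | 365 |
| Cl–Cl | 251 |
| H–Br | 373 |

ΔH ≈ −471 kJ

Bonds broken (reactants):
  C–C: 2 × 340 = 680
  C–H: 10 × 419 = 4190
  C–O: 2 × 365 = 730
  O–H: 2 × 458 = 916
  O=O: 1 × 509 = 509
  Σ(broken) = 7025 kJ
Bonds formed (products):
  C–C: 2 × 340 = 680
  C–H: 8 × 419 = 3352
  C=O: 2 × 816 = 1632
  O–H: 4 × 458 = 1832
  Σ(formed) = 7496 kJ
ΔH = Σ(broken) − Σ(formed) = 7025 − 7496 = −471 kJ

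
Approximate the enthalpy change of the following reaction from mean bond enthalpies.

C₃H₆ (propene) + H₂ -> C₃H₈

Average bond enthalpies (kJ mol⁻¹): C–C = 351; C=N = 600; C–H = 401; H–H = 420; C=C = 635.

Bonds broken (reactants):
  C–C: 1 × 351 = 351
  C–H: 6 × 401 = 2406
  C=C: 1 × 635 = 635
  H–H: 1 × 420 = 420
  Σ(broken) = 3812 kJ
Bonds formed (products):
  C–C: 2 × 351 = 702
  C–H: 8 × 401 = 3208
  Σ(formed) = 3910 kJ
ΔH = Σ(broken) − Σ(formed) = 3812 − 3910 = −98 kJ

ΔH ≈ −98 kJ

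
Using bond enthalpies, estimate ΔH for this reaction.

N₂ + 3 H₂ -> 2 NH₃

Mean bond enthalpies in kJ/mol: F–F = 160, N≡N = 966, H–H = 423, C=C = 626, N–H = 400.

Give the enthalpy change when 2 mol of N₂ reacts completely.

Bonds broken (reactants):
  H–H: 3 × 423 = 1269
  N≡N: 1 × 966 = 966
  Σ(broken) = 2235 kJ
Bonds formed (products):
  N–H: 6 × 400 = 2400
  Σ(formed) = 2400 kJ
ΔH = Σ(broken) − Σ(formed) = 2235 − 2400 = −165 kJ
For 2× the reaction as written: 2 × (−165) = −330 kJ

ΔH = −330 kJ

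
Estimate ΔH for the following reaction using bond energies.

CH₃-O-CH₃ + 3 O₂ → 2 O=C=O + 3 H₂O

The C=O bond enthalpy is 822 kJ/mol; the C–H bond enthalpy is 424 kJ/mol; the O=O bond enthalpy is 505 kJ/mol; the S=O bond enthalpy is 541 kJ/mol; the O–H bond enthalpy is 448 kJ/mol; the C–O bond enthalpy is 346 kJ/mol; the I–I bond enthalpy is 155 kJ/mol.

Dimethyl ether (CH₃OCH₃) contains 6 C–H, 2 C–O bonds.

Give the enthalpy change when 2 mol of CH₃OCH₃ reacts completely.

Bonds broken (reactants):
  C–H: 6 × 424 = 2544
  C–O: 2 × 346 = 692
  O=O: 3 × 505 = 1515
  Σ(broken) = 4751 kJ
Bonds formed (products):
  C=O: 4 × 822 = 3288
  O–H: 6 × 448 = 2688
  Σ(formed) = 5976 kJ
ΔH = Σ(broken) − Σ(formed) = 4751 − 5976 = −1225 kJ
For 2× the reaction as written: 2 × (−1225) = −2450 kJ

ΔH = −2450 kJ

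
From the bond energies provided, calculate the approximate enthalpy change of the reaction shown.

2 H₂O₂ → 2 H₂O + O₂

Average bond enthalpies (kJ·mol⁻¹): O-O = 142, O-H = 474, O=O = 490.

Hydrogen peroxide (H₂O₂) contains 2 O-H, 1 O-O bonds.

Bonds broken (reactants):
  O-H: 4 × 474 = 1896
  O-O: 2 × 142 = 284
  Σ(broken) = 2180 kJ
Bonds formed (products):
  O-H: 4 × 474 = 1896
  O=O: 1 × 490 = 490
  Σ(formed) = 2386 kJ
ΔH = Σ(broken) − Σ(formed) = 2180 − 2386 = −206 kJ

ΔH ≈ −206 kJ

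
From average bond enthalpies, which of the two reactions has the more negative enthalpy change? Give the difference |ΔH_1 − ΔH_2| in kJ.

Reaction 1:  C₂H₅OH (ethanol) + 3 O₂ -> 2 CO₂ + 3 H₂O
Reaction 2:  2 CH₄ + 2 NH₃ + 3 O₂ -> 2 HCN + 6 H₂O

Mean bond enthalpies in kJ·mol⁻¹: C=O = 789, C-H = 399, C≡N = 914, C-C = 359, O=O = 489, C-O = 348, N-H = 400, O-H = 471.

Reaction 1:
  Bonds broken (reactants):
    C-C: 1 × 359 = 359
    C-H: 5 × 399 = 1995
    C-O: 1 × 348 = 348
    O-H: 1 × 471 = 471
    O=O: 3 × 489 = 1467
    Σ(broken) = 4640 kJ
  Bonds formed (products):
    C=O: 4 × 789 = 3156
    O-H: 6 × 471 = 2826
    Σ(formed) = 5982 kJ
  ΔH_1 = 4640 − 5982 = −1342 kJ
Reaction 2:
  Bonds broken (reactants):
    C-H: 8 × 399 = 3192
    N-H: 6 × 400 = 2400
    O=O: 3 × 489 = 1467
    Σ(broken) = 7059 kJ
  Bonds formed (products):
    C≡N: 2 × 914 = 1828
    C-H: 2 × 399 = 798
    O-H: 12 × 471 = 5652
    Σ(formed) = 8278 kJ
  ΔH_2 = 7059 − 8278 = −1219 kJ
ΔH_1 − ΔH_2 = −123 kJ, so reaction 1 has the more negative ΔH; |ΔH_1 − ΔH_2| = 123 kJ.

Reaction 1, by 123 kJ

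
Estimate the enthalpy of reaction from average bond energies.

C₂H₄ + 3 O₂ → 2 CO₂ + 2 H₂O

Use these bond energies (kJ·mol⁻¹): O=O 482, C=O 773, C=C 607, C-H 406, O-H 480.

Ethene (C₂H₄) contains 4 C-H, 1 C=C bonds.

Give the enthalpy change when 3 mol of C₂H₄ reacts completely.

Bonds broken (reactants):
  C-H: 4 × 406 = 1624
  C=C: 1 × 607 = 607
  O=O: 3 × 482 = 1446
  Σ(broken) = 3677 kJ
Bonds formed (products):
  C=O: 4 × 773 = 3092
  O-H: 4 × 480 = 1920
  Σ(formed) = 5012 kJ
ΔH = Σ(broken) − Σ(formed) = 3677 − 5012 = −1335 kJ
For 3× the reaction as written: 3 × (−1335) = −4005 kJ

ΔH = −4005 kJ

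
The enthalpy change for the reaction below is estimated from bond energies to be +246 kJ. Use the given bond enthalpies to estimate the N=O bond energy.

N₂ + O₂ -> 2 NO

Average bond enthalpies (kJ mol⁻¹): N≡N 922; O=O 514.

D(N=O) ≈ 595 kJ/mol

Let D be the N=O bond energy.
Σ(broken) = 1×922 + 1×514 = 1436
Σ(formed) = 2×D = 2D
ΔH = Σ(broken) − Σ(formed) = (1436) − (2D) = +1436 − 2D
Setting this equal to +246 kJ gives 2D = 1190, so D = 595 kJ/mol.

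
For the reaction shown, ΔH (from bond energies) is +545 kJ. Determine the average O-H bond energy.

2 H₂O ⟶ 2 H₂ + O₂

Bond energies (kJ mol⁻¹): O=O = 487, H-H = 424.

D(O-H) ≈ 470 kJ/mol

Let D be the O-H bond energy.
Σ(broken) = 4×D = 4D
Σ(formed) = 2×424 + 1×487 = 1335
ΔH = Σ(broken) − Σ(formed) = (4D) − (1335) = −1335 + 4D
Setting this equal to +545 kJ gives 4D = 1880, so D = 470 kJ/mol.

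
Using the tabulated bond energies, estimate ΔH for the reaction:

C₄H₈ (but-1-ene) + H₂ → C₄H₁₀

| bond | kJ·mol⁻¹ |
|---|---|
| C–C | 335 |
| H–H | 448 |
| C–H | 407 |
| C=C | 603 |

Bonds broken (reactants):
  C–C: 2 × 335 = 670
  C–H: 8 × 407 = 3256
  C=C: 1 × 603 = 603
  H–H: 1 × 448 = 448
  Σ(broken) = 4977 kJ
Bonds formed (products):
  C–C: 3 × 335 = 1005
  C–H: 10 × 407 = 4070
  Σ(formed) = 5075 kJ
ΔH = Σ(broken) − Σ(formed) = 4977 − 5075 = −98 kJ

ΔH ≈ −98 kJ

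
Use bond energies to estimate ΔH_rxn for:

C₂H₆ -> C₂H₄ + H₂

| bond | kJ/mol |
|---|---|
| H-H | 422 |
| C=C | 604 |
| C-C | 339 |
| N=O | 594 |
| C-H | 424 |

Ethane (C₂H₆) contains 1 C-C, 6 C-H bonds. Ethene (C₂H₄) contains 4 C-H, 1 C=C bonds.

ΔH ≈ +161 kJ

Bonds broken (reactants):
  C-C: 1 × 339 = 339
  C-H: 6 × 424 = 2544
  Σ(broken) = 2883 kJ
Bonds formed (products):
  C-H: 4 × 424 = 1696
  C=C: 1 × 604 = 604
  H-H: 1 × 422 = 422
  Σ(formed) = 2722 kJ
ΔH = Σ(broken) − Σ(formed) = 2883 − 2722 = +161 kJ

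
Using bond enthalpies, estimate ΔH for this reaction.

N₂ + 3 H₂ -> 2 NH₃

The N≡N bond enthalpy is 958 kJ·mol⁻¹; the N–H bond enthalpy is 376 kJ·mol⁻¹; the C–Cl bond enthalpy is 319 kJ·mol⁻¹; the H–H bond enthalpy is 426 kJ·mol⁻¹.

ΔH ≈ −20 kJ

Bonds broken (reactants):
  H–H: 3 × 426 = 1278
  N≡N: 1 × 958 = 958
  Σ(broken) = 2236 kJ
Bonds formed (products):
  N–H: 6 × 376 = 2256
  Σ(formed) = 2256 kJ
ΔH = Σ(broken) − Σ(formed) = 2236 − 2256 = −20 kJ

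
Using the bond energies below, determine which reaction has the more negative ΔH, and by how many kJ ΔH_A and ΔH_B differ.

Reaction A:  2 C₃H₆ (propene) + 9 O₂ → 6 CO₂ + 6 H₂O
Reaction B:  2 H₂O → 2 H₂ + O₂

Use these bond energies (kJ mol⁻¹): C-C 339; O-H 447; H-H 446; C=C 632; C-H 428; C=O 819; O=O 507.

Reaction A, by 3940 kJ

Reaction A:
  Bonds broken (reactants):
    C-C: 2 × 339 = 678
    C-H: 12 × 428 = 5136
    C=C: 2 × 632 = 1264
    O=O: 9 × 507 = 4563
    Σ(broken) = 11641 kJ
  Bonds formed (products):
    C=O: 12 × 819 = 9828
    O-H: 12 × 447 = 5364
    Σ(formed) = 15192 kJ
  ΔH_A = 11641 − 15192 = −3551 kJ
Reaction B:
  Bonds broken (reactants):
    O-H: 4 × 447 = 1788
    Σ(broken) = 1788 kJ
  Bonds formed (products):
    H-H: 2 × 446 = 892
    O=O: 1 × 507 = 507
    Σ(formed) = 1399 kJ
  ΔH_B = 1788 − 1399 = +389 kJ
ΔH_A − ΔH_B = −3940 kJ, so reaction A has the more negative ΔH; |ΔH_A − ΔH_B| = 3940 kJ.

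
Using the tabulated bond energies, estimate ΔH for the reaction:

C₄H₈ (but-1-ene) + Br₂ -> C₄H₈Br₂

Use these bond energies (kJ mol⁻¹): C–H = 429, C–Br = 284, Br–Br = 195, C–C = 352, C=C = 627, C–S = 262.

ΔH ≈ −98 kJ

Bonds broken (reactants):
  Br–Br: 1 × 195 = 195
  C–C: 2 × 352 = 704
  C–H: 8 × 429 = 3432
  C=C: 1 × 627 = 627
  Σ(broken) = 4958 kJ
Bonds formed (products):
  C–Br: 2 × 284 = 568
  C–C: 3 × 352 = 1056
  C–H: 8 × 429 = 3432
  Σ(formed) = 5056 kJ
ΔH = Σ(broken) − Σ(formed) = 4958 − 5056 = −98 kJ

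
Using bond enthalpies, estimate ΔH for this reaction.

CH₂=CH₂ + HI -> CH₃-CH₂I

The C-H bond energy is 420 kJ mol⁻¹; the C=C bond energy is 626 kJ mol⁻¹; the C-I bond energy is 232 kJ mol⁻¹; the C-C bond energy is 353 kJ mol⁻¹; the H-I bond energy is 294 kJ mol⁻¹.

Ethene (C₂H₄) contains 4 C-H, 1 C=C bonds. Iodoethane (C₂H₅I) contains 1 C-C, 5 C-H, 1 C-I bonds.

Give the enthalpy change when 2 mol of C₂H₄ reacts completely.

Bonds broken (reactants):
  C-H: 4 × 420 = 1680
  C=C: 1 × 626 = 626
  H-I: 1 × 294 = 294
  Σ(broken) = 2600 kJ
Bonds formed (products):
  C-C: 1 × 353 = 353
  C-H: 5 × 420 = 2100
  C-I: 1 × 232 = 232
  Σ(formed) = 2685 kJ
ΔH = Σ(broken) − Σ(formed) = 2600 − 2685 = −85 kJ
For 2× the reaction as written: 2 × (−85) = −170 kJ

ΔH = −170 kJ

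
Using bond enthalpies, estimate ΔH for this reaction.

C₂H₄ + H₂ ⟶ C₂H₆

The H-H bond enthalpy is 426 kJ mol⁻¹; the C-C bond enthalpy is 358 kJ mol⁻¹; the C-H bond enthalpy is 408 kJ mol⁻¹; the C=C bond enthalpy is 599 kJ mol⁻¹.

Bonds broken (reactants):
  C-H: 4 × 408 = 1632
  C=C: 1 × 599 = 599
  H-H: 1 × 426 = 426
  Σ(broken) = 2657 kJ
Bonds formed (products):
  C-C: 1 × 358 = 358
  C-H: 6 × 408 = 2448
  Σ(formed) = 2806 kJ
ΔH = Σ(broken) − Σ(formed) = 2657 − 2806 = −149 kJ

ΔH ≈ −149 kJ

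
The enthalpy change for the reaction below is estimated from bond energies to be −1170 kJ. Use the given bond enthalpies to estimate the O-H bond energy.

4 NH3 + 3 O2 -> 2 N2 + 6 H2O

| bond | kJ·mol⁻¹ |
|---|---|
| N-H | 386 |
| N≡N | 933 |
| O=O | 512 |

D(O-H) ≈ 456 kJ/mol

Let D be the O-H bond energy.
Σ(broken) = 12×386 + 3×512 = 6168
Σ(formed) = 2×933 + 12×D = 1866 + 12D
ΔH = Σ(broken) − Σ(formed) = (6168) − (1866 + 12D) = +4302 − 12D
Setting this equal to −1170 kJ gives 12D = 5472, so D = 456 kJ/mol.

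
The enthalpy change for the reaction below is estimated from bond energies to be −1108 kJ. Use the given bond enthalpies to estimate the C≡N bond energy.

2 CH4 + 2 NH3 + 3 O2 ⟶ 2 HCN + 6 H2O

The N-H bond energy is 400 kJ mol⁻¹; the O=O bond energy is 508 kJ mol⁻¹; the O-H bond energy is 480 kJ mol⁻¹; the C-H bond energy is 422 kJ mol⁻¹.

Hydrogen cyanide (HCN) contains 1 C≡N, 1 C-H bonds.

D(C≡N) ≈ 902 kJ/mol

Let D be the C≡N bond energy.
Σ(broken) = 8×422 + 6×400 + 3×508 = 7300
Σ(formed) = 2×D + 2×422 + 12×480 = 6604 + 2D
ΔH = Σ(broken) − Σ(formed) = (7300) − (6604 + 2D) = +696 − 2D
Setting this equal to −1108 kJ gives 2D = 1804, so D = 902 kJ/mol.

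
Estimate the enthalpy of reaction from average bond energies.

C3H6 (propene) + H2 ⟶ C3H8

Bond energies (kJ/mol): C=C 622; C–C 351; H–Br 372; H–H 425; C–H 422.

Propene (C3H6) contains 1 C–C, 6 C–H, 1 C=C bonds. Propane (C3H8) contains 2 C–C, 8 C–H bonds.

Bonds broken (reactants):
  C–C: 1 × 351 = 351
  C–H: 6 × 422 = 2532
  C=C: 1 × 622 = 622
  H–H: 1 × 425 = 425
  Σ(broken) = 3930 kJ
Bonds formed (products):
  C–C: 2 × 351 = 702
  C–H: 8 × 422 = 3376
  Σ(formed) = 4078 kJ
ΔH = Σ(broken) − Σ(formed) = 3930 − 4078 = −148 kJ

ΔH ≈ −148 kJ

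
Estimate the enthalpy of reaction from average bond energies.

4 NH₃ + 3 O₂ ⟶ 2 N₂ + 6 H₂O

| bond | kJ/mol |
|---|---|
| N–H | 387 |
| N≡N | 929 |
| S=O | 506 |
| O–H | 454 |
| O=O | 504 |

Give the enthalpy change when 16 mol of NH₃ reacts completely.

Bonds broken (reactants):
  N–H: 12 × 387 = 4644
  O=O: 3 × 504 = 1512
  Σ(broken) = 6156 kJ
Bonds formed (products):
  N≡N: 2 × 929 = 1858
  O–H: 12 × 454 = 5448
  Σ(formed) = 7306 kJ
ΔH = Σ(broken) − Σ(formed) = 6156 − 7306 = −1150 kJ
For 4× the reaction as written: 4 × (−1150) = −4600 kJ

ΔH = −4600 kJ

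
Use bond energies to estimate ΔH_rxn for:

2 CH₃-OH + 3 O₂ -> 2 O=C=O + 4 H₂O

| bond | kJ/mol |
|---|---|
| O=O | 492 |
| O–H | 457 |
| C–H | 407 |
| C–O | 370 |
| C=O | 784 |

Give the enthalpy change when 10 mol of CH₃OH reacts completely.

ΔH = −6100 kJ

Bonds broken (reactants):
  C–H: 6 × 407 = 2442
  C–O: 2 × 370 = 740
  O–H: 2 × 457 = 914
  O=O: 3 × 492 = 1476
  Σ(broken) = 5572 kJ
Bonds formed (products):
  C=O: 4 × 784 = 3136
  O–H: 8 × 457 = 3656
  Σ(formed) = 6792 kJ
ΔH = Σ(broken) − Σ(formed) = 5572 − 6792 = −1220 kJ
For 5× the reaction as written: 5 × (−1220) = −6100 kJ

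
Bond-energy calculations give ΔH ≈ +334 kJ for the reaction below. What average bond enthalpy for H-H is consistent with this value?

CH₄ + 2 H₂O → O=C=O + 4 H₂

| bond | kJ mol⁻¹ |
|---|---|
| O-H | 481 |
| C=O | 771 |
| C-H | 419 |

Let D be the H-H bond energy.
Σ(broken) = 4×419 + 4×481 = 3600
Σ(formed) = 2×771 + 4×D = 1542 + 4D
ΔH = Σ(broken) − Σ(formed) = (3600) − (1542 + 4D) = +2058 − 4D
Setting this equal to +334 kJ gives 4D = 1724, so D = 431 kJ/mol.

D(H-H) ≈ 431 kJ/mol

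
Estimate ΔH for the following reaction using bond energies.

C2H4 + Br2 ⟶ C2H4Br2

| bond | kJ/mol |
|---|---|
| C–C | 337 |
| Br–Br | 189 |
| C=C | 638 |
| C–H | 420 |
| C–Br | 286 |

Bonds broken (reactants):
  Br–Br: 1 × 189 = 189
  C–H: 4 × 420 = 1680
  C=C: 1 × 638 = 638
  Σ(broken) = 2507 kJ
Bonds formed (products):
  C–Br: 2 × 286 = 572
  C–C: 1 × 337 = 337
  C–H: 4 × 420 = 1680
  Σ(formed) = 2589 kJ
ΔH = Σ(broken) − Σ(formed) = 2507 − 2589 = −82 kJ

ΔH ≈ −82 kJ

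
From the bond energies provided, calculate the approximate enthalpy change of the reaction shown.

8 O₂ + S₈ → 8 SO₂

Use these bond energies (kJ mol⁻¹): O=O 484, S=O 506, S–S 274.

ΔH ≈ −2032 kJ

Bonds broken (reactants):
  O=O: 8 × 484 = 3872
  S–S: 8 × 274 = 2192
  Σ(broken) = 6064 kJ
Bonds formed (products):
  S=O: 16 × 506 = 8096
  Σ(formed) = 8096 kJ
ΔH = Σ(broken) − Σ(formed) = 6064 − 8096 = −2032 kJ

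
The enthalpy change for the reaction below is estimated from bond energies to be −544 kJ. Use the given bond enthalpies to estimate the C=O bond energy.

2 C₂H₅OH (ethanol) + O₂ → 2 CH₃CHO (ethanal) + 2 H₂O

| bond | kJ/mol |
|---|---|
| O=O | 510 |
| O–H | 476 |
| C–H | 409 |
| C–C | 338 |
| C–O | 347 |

D(C=O) ≈ 807 kJ/mol

Let D be the C=O bond energy.
Σ(broken) = 2×338 + 10×409 + 2×347 + 2×476 + 1×510 = 6922
Σ(formed) = 2×338 + 8×409 + 2×D + 4×476 = 5852 + 2D
ΔH = Σ(broken) − Σ(formed) = (6922) − (5852 + 2D) = +1070 − 2D
Setting this equal to −544 kJ gives 2D = 1614, so D = 807 kJ/mol.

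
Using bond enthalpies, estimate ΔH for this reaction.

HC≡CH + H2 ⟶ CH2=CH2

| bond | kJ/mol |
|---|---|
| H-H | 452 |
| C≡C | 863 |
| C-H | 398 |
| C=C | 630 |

Bonds broken (reactants):
  C≡C: 1 × 863 = 863
  C-H: 2 × 398 = 796
  H-H: 1 × 452 = 452
  Σ(broken) = 2111 kJ
Bonds formed (products):
  C-H: 4 × 398 = 1592
  C=C: 1 × 630 = 630
  Σ(formed) = 2222 kJ
ΔH = Σ(broken) − Σ(formed) = 2111 − 2222 = −111 kJ

ΔH ≈ −111 kJ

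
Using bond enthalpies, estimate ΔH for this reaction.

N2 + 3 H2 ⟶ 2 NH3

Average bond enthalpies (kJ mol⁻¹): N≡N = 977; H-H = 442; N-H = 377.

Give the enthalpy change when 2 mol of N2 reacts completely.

ΔH = +82 kJ

Bonds broken (reactants):
  H-H: 3 × 442 = 1326
  N≡N: 1 × 977 = 977
  Σ(broken) = 2303 kJ
Bonds formed (products):
  N-H: 6 × 377 = 2262
  Σ(formed) = 2262 kJ
ΔH = Σ(broken) − Σ(formed) = 2303 − 2262 = +41 kJ
For 2× the reaction as written: 2 × (+41) = +82 kJ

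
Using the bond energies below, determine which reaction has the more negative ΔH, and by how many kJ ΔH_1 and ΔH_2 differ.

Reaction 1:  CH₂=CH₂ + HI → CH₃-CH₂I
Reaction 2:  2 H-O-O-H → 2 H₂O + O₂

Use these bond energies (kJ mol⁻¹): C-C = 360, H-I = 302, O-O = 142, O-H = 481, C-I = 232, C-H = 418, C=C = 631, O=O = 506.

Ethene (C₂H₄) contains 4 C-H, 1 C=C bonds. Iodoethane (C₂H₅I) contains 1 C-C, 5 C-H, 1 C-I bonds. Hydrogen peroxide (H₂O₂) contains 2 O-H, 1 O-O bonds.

Reaction 1:
  Bonds broken (reactants):
    C-H: 4 × 418 = 1672
    C=C: 1 × 631 = 631
    H-I: 1 × 302 = 302
    Σ(broken) = 2605 kJ
  Bonds formed (products):
    C-C: 1 × 360 = 360
    C-H: 5 × 418 = 2090
    C-I: 1 × 232 = 232
    Σ(formed) = 2682 kJ
  ΔH_1 = 2605 − 2682 = −77 kJ
Reaction 2:
  Bonds broken (reactants):
    O-H: 4 × 481 = 1924
    O-O: 2 × 142 = 284
    Σ(broken) = 2208 kJ
  Bonds formed (products):
    O-H: 4 × 481 = 1924
    O=O: 1 × 506 = 506
    Σ(formed) = 2430 kJ
  ΔH_2 = 2208 − 2430 = −222 kJ
ΔH_1 − ΔH_2 = +145 kJ, so reaction 2 has the more negative ΔH; |ΔH_1 − ΔH_2| = 145 kJ.

Reaction 2, by 145 kJ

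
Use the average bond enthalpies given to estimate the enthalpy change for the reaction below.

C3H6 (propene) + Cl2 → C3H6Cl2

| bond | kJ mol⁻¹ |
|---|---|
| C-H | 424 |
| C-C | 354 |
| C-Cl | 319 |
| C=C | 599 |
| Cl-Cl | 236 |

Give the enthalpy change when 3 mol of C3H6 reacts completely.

Bonds broken (reactants):
  C-C: 1 × 354 = 354
  C-H: 6 × 424 = 2544
  C=C: 1 × 599 = 599
  Cl-Cl: 1 × 236 = 236
  Σ(broken) = 3733 kJ
Bonds formed (products):
  C-C: 2 × 354 = 708
  C-Cl: 2 × 319 = 638
  C-H: 6 × 424 = 2544
  Σ(formed) = 3890 kJ
ΔH = Σ(broken) − Σ(formed) = 3733 − 3890 = −157 kJ
For 3× the reaction as written: 3 × (−157) = −471 kJ

ΔH = −471 kJ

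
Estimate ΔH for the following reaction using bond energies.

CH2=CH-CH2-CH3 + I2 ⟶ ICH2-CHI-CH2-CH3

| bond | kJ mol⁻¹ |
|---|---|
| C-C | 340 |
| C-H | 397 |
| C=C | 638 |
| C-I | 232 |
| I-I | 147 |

Bonds broken (reactants):
  C-C: 2 × 340 = 680
  C-H: 8 × 397 = 3176
  C=C: 1 × 638 = 638
  I-I: 1 × 147 = 147
  Σ(broken) = 4641 kJ
Bonds formed (products):
  C-C: 3 × 340 = 1020
  C-H: 8 × 397 = 3176
  C-I: 2 × 232 = 464
  Σ(formed) = 4660 kJ
ΔH = Σ(broken) − Σ(formed) = 4641 − 4660 = −19 kJ

ΔH ≈ −19 kJ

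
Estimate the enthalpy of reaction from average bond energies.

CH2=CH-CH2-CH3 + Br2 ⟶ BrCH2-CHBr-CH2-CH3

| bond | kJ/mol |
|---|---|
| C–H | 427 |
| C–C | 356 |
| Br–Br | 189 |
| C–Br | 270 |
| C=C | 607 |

ΔH ≈ −100 kJ

Bonds broken (reactants):
  Br–Br: 1 × 189 = 189
  C–C: 2 × 356 = 712
  C–H: 8 × 427 = 3416
  C=C: 1 × 607 = 607
  Σ(broken) = 4924 kJ
Bonds formed (products):
  C–Br: 2 × 270 = 540
  C–C: 3 × 356 = 1068
  C–H: 8 × 427 = 3416
  Σ(formed) = 5024 kJ
ΔH = Σ(broken) − Σ(formed) = 4924 − 5024 = −100 kJ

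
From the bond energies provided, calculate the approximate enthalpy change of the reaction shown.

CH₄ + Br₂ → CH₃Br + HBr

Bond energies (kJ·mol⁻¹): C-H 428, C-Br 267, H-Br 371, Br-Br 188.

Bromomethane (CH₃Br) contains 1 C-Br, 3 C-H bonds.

ΔH ≈ −22 kJ

Bonds broken (reactants):
  Br-Br: 1 × 188 = 188
  C-H: 4 × 428 = 1712
  Σ(broken) = 1900 kJ
Bonds formed (products):
  C-Br: 1 × 267 = 267
  C-H: 3 × 428 = 1284
  H-Br: 1 × 371 = 371
  Σ(formed) = 1922 kJ
ΔH = Σ(broken) − Σ(formed) = 1900 − 1922 = −22 kJ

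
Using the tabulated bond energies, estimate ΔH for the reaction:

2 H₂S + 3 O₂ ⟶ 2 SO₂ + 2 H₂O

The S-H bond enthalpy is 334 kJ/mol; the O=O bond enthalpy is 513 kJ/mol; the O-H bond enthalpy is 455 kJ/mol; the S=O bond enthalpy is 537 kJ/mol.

ΔH ≈ −1093 kJ

Bonds broken (reactants):
  O=O: 3 × 513 = 1539
  S-H: 4 × 334 = 1336
  Σ(broken) = 2875 kJ
Bonds formed (products):
  O-H: 4 × 455 = 1820
  S=O: 4 × 537 = 2148
  Σ(formed) = 3968 kJ
ΔH = Σ(broken) − Σ(formed) = 2875 − 3968 = −1093 kJ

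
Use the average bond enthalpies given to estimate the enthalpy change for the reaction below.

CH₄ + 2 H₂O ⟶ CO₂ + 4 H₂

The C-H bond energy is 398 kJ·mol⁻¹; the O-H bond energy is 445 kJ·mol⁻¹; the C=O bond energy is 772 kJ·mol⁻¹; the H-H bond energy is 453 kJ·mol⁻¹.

Bonds broken (reactants):
  C-H: 4 × 398 = 1592
  O-H: 4 × 445 = 1780
  Σ(broken) = 3372 kJ
Bonds formed (products):
  C=O: 2 × 772 = 1544
  H-H: 4 × 453 = 1812
  Σ(formed) = 3356 kJ
ΔH = Σ(broken) − Σ(formed) = 3372 − 3356 = +16 kJ

ΔH ≈ +16 kJ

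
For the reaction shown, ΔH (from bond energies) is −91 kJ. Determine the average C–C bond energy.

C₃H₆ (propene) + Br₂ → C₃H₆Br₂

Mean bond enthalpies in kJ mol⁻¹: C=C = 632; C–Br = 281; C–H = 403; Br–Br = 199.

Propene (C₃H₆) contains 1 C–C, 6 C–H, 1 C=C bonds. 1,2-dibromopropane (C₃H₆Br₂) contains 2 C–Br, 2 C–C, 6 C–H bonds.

D(C–C) ≈ 360 kJ/mol

Let D be the C–C bond energy.
Σ(broken) = 1×199 + 1×D + 6×403 + 1×632 = 3249 + D
Σ(formed) = 2×281 + 2×D + 6×403 = 2980 + 2D
ΔH = Σ(broken) − Σ(formed) = (3249 + D) − (2980 + 2D) = +269 − D
Setting this equal to −91 kJ gives D = 360 kJ/mol.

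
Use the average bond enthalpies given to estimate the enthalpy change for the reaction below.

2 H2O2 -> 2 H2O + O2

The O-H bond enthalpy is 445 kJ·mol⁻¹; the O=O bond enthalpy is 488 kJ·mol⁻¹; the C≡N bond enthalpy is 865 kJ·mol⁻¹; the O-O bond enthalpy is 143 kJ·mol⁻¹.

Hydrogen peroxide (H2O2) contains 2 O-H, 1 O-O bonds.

ΔH ≈ −202 kJ

Bonds broken (reactants):
  O-H: 4 × 445 = 1780
  O-O: 2 × 143 = 286
  Σ(broken) = 2066 kJ
Bonds formed (products):
  O-H: 4 × 445 = 1780
  O=O: 1 × 488 = 488
  Σ(formed) = 2268 kJ
ΔH = Σ(broken) − Σ(formed) = 2066 − 2268 = −202 kJ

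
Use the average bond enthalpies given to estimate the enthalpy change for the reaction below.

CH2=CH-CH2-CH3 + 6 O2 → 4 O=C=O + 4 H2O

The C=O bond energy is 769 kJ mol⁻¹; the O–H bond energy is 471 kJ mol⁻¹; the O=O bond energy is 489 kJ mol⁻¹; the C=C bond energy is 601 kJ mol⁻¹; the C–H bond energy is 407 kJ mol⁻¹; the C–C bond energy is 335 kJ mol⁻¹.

ΔH ≈ −2459 kJ

Bonds broken (reactants):
  C–C: 2 × 335 = 670
  C–H: 8 × 407 = 3256
  C=C: 1 × 601 = 601
  O=O: 6 × 489 = 2934
  Σ(broken) = 7461 kJ
Bonds formed (products):
  C=O: 8 × 769 = 6152
  O–H: 8 × 471 = 3768
  Σ(formed) = 9920 kJ
ΔH = Σ(broken) − Σ(formed) = 7461 − 9920 = −2459 kJ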